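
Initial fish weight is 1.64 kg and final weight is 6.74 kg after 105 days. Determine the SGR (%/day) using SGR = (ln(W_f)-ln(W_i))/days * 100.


ln(W_f) = ln(6.74) = 1.9080599
ln(W_i) = ln(1.64) = 0.49469624
ln(W_f) - ln(W_i) = 1.9080599 - 0.49469624 = 1.4133637
SGR = 1.4133637 / 105 * 100 = 1.34606 %/day

1.34606 %/day


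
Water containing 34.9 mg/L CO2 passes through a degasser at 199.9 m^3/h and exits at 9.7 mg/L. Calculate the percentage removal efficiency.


CO2_out / CO2_in = 9.7 / 34.9 = 0.27793696
Fraction remaining = 0.27793696
efficiency = (1 - 0.27793696) * 100 = 72.2063 %

72.2063 %


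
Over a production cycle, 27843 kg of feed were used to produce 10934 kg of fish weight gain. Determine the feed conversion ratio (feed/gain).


FCR = feed consumed / weight gained
FCR = 27843 kg / 10934 kg = 2.54646

2.54646


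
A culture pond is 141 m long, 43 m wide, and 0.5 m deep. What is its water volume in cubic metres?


Base area = L * W = 141 * 43 = 6063 m^2
Volume = area * depth = 6063 * 0.5 = 3031.5 m^3

3031.5 m^3


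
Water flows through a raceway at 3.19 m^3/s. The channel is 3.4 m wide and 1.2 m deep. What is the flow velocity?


Cross-sectional area = W * d = 3.4 * 1.2 = 4.08 m^2
Velocity = Q / A = 3.19 / 4.08 = 0.781863 m/s

0.781863 m/s


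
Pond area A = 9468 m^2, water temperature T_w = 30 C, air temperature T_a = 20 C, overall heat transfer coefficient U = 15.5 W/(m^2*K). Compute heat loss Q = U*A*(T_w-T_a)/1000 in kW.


Temperature difference dT = 30 - 20 = 10 K
Heat loss (W) = U * A * dT = 15.5 * 9468 * 10 = 1467540 W
Convert to kW: 1467540 / 1000 = 1467.54 kW

1467.54 kW


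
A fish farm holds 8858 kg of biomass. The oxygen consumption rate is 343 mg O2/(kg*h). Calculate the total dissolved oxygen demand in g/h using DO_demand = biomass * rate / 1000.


Total O2 consumption (mg/h) = 8858 kg * 343 mg/(kg*h) = 3038294 mg/h
Convert to g/h: 3038294 / 1000 = 3038.294 g/h

3038.294 g/h


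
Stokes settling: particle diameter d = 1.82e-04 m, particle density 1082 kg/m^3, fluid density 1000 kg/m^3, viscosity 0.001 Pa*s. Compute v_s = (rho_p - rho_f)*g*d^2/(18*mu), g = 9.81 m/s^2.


Density difference: rho_p - rho_f = 1082 - 1000 = 82 kg/m^3
d^2 = (1.82e-04)^2 = 3.3124e-08 m^2
Numerator = (rho_p - rho_f) * g * d^2 = 82 * 9.81 * 3.3124e-08 = 2.6645608e-05
Denominator = 18 * mu = 18 * 0.001 = 0.018
v_s = 2.6645608e-05 / 0.018 = 0.00148031 m/s
Check: Re = rho_f * v_s * d / mu = 1000 * 0.00148031 * 1.82e-04 / 0.001 = 0.269 < 1, so Stokes' law applies.

0.00148031 m/s


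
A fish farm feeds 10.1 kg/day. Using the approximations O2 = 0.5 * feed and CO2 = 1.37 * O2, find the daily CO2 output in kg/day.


O2 = 10.1 * 0.5 = 5.05
CO2 = 5.05 * 1.37 = 6.9185

6.9185 kg/day


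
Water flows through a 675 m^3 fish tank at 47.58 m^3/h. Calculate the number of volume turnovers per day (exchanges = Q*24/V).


Daily flow volume = 47.58 m^3/h * 24 h = 1141.92 m^3/day
Exchanges = daily flow / tank volume = 1141.92 / 675 = 1.69173 exchanges/day

1.69173 exchanges/day


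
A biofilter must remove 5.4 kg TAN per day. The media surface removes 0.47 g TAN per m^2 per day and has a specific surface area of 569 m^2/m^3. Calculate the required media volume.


A = 5.4*1000 / 0.47 = 11489.362 m^2
V = 11489.362 / 569 = 20.1922

20.1922 m^3


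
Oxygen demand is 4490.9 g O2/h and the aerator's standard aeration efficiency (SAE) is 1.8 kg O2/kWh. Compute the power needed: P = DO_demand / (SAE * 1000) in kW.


SAE in g O2/kWh = 1.8 * 1000 = 1800 g/kWh
P = DO_demand / SAE_g = 4490.9 / 1800 = 2.49494 kW

2.49494 kW


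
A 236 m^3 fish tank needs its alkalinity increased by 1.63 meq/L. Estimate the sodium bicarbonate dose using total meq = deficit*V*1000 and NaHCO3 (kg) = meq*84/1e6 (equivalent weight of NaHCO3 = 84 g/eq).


Tank volume in L = 236 m^3 * 1000 = 236000 L
Total meq required = 1.63 meq/L * 236000 L = 384680 meq
NaHCO3 mass = 384680 meq * 84 mg/meq / 1e6 = 32.3131 kg

32.3131 kg


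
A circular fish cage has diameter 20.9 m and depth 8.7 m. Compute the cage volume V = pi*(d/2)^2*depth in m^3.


r = d/2 = 20.9/2 = 10.45 m
Base area = pi*r^2 = pi*10.45^2 = 343.06977 m^2
Volume = 343.06977 * 8.7 = 2984.71 m^3

2984.71 m^3


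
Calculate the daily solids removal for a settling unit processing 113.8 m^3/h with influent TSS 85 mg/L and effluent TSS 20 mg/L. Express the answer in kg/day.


Concentration drop: TSS_in - TSS_out = 85 - 20 = 65 mg/L
Hourly solids removed = Q * dTSS = 113.8 m^3/h * 65 mg/L = 7397 g/h  (m^3/h * mg/L = g/h)
Daily solids removed = 7397 * 24 = 177528 g/day
Convert g to kg: 177528 / 1000 = 177.528 kg/day

177.528 kg/day


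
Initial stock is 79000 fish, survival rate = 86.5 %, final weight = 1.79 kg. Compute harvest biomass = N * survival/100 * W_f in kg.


Survivors = 79000 * 86.5/100 = 68335 fish
Harvest biomass = survivors * W_f = 68335 * 1.79 = 122319.65 kg

122319.65 kg


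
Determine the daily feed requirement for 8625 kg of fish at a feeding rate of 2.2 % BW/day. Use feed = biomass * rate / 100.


Feeding rate fraction = 2.2% / 100 = 0.022
Daily feed = 8625 kg * 0.022 = 189.75 kg/day

189.75 kg/day


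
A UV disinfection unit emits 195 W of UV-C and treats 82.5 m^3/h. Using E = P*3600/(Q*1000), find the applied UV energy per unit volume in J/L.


Energy delivered per hour = 195 W * 3600 s = 702000 J/h
Volume treated per hour = 82.5 m^3/h * 1000 = 82500 L/h
dose = 702000 / 82500 = 8.50909 J/L

8.50909 J/L


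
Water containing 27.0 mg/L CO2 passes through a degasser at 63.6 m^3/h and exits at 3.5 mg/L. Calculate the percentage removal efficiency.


CO2_out / CO2_in = 3.5 / 27.0 = 0.12962963
Fraction remaining = 0.12962963
efficiency = (1 - 0.12962963) * 100 = 87.037 %

87.037 %


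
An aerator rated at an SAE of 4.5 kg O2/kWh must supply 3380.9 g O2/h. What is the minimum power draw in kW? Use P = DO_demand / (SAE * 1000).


SAE in g O2/kWh = 4.5 * 1000 = 4500 g/kWh
P = DO_demand / SAE_g = 3380.9 / 4500 = 0.751311 kW

0.751311 kW


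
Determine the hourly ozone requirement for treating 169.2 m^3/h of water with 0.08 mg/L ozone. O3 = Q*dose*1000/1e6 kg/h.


O3 demand (mg/h) = Q * dose * 1000 = 169.2 * 0.08 * 1000 = 13536 mg/h
Convert mg to kg: 13536 / 1e6 = 0.013536 kg/h

0.013536 kg/h


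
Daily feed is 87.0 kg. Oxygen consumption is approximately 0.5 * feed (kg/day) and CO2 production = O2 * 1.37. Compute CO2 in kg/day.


O2 = 87.0 * 0.5 = 43.5
CO2 = 43.5 * 1.37 = 59.595

59.595 kg/day


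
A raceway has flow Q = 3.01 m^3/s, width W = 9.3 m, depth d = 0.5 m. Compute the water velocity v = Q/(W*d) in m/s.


Cross-sectional area = W * d = 9.3 * 0.5 = 4.65 m^2
Velocity = Q / A = 3.01 / 4.65 = 0.647312 m/s

0.647312 m/s


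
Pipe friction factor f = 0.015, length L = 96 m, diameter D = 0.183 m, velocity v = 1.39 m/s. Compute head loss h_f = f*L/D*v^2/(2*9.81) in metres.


v^2 = 1.39^2 = 1.9321 m^2/s^2
L/D = 96/0.183 = 524.59016
h_f = f*(L/D)*v^2/(2g) = 0.015 * 524.59016 * 1.9321 / 19.62 = 0.774893 m

0.774893 m


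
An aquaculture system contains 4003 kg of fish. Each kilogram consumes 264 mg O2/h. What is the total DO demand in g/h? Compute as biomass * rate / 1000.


Total O2 consumption (mg/h) = 4003 kg * 264 mg/(kg*h) = 1056792 mg/h
Convert to g/h: 1056792 / 1000 = 1056.792 g/h

1056.792 g/h


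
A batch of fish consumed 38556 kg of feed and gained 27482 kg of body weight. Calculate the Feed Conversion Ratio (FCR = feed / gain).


FCR = feed consumed / weight gained
FCR = 38556 kg / 27482 kg = 1.40295

1.40295


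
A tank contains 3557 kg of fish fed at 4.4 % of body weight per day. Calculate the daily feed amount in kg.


Feeding rate fraction = 4.4% / 100 = 0.044
Daily feed = 3557 kg * 0.044 = 156.508 kg/day

156.508 kg/day


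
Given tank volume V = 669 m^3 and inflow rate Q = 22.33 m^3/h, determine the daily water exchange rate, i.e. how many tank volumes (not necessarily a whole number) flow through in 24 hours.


Daily flow volume = 22.33 m^3/h * 24 h = 535.92 m^3/day
Exchanges = daily flow / tank volume = 535.92 / 669 = 0.801076 exchanges/day

0.801076 exchanges/day


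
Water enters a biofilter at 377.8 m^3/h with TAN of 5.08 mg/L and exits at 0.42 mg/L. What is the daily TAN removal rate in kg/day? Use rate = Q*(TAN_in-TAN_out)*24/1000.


Concentration drop: TAN_in - TAN_out = 5.08 - 0.42 = 4.66 mg/L
Hourly TAN removed = Q * dTAN = 377.8 m^3/h * 4.66 mg/L = 1760.548 g/h  (m^3/h * mg/L = g/h)
Daily TAN removed = 1760.548 * 24 = 42253.152 g/day
Convert to kg/day: 42253.152 / 1000 = 42.253152 kg/day

42.253152 kg/day


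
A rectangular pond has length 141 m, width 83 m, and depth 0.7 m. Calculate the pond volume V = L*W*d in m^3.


Base area = L * W = 141 * 83 = 11703 m^2
Volume = area * depth = 11703 * 0.7 = 8192.1 m^3

8192.1 m^3


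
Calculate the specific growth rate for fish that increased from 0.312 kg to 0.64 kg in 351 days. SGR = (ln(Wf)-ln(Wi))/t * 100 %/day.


ln(W_f) = ln(0.64) = -0.4462871
ln(W_i) = ln(0.312) = -1.1647521
ln(W_f) - ln(W_i) = -0.4462871 - -1.1647521 = 0.718465
SGR = 0.718465 / 351 * 100 = 0.204691 %/day

0.204691 %/day


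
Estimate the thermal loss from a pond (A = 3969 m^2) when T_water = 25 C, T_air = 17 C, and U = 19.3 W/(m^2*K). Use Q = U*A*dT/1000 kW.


Temperature difference dT = 25 - 17 = 8 K
Heat loss (W) = U * A * dT = 19.3 * 3969 * 8 = 612813.6 W
Convert to kW: 612813.6 / 1000 = 612.8136 kW

612.8136 kW


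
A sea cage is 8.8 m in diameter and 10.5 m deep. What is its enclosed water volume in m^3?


r = d/2 = 8.8/2 = 4.4 m
Base area = pi*r^2 = pi*4.4^2 = 60.821234 m^2
Volume = 60.821234 * 10.5 = 638.623 m^3

638.623 m^3


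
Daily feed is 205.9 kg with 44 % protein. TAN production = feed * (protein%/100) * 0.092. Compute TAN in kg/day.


Protein in feed = 205.9 * 44/100 = 90.596 kg/day
TAN = protein * 0.092 = 90.596 * 0.092 = 8.334832 kg/day

8.334832 kg/day


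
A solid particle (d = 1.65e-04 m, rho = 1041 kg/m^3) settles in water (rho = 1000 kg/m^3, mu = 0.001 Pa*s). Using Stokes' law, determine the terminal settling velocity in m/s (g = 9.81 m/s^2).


Density difference: rho_p - rho_f = 1041 - 1000 = 41 kg/m^3
d^2 = (1.65e-04)^2 = 2.7225e-08 m^2
Numerator = (rho_p - rho_f) * g * d^2 = 41 * 9.81 * 2.7225e-08 = 1.0950167e-05
Denominator = 18 * mu = 18 * 0.001 = 0.018
v_s = 1.0950167e-05 / 0.018 = 6.08343e-04 m/s
Check: Re = rho_f * v_s * d / mu = 1000 * 6.08343e-04 * 1.65e-04 / 0.001 = 0.1 < 1, so Stokes' law applies.

6.08343e-04 m/s


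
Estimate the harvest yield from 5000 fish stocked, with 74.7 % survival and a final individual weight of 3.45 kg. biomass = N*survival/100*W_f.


Survivors = 5000 * 74.7/100 = 3735 fish
Harvest biomass = survivors * W_f = 3735 * 3.45 = 12885.75 kg

12885.75 kg


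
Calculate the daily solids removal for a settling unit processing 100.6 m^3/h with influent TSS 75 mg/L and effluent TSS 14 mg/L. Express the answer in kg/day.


Concentration drop: TSS_in - TSS_out = 75 - 14 = 61 mg/L
Hourly solids removed = Q * dTSS = 100.6 m^3/h * 61 mg/L = 6136.6 g/h  (m^3/h * mg/L = g/h)
Daily solids removed = 6136.6 * 24 = 147278.4 g/day
Convert g to kg: 147278.4 / 1000 = 147.2784 kg/day

147.2784 kg/day


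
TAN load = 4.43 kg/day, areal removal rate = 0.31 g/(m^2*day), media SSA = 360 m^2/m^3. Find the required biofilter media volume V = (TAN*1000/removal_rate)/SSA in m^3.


A = 4.43*1000 / 0.31 = 14290.323 m^2
V = 14290.323 / 360 = 39.6953

39.6953 m^3


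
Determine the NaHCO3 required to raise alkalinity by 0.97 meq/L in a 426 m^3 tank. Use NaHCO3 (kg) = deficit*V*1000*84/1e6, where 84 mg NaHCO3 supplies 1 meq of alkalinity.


Tank volume in L = 426 m^3 * 1000 = 426000 L
Total meq required = 0.97 meq/L * 426000 L = 413220 meq
NaHCO3 mass = 413220 meq * 84 mg/meq / 1e6 = 34.7105 kg

34.7105 kg


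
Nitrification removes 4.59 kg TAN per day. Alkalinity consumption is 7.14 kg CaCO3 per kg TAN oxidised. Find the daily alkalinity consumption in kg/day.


Alkalinity factor: 7.14 kg CaCO3 consumed per kg TAN nitrified
alk = 4.59 kg TAN * 7.14 = 32.7726 kg CaCO3/day

32.7726 kg CaCO3/day


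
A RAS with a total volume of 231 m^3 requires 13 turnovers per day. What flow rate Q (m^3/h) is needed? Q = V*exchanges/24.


Daily recirculation volume = 231 m^3 * 13 = 3003 m^3/day
Flow rate Q = daily volume / 24 h = 3003 / 24 = 125.125 m^3/h

125.125 m^3/h


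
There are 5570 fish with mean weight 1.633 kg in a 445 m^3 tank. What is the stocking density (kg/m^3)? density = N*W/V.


Total biomass = 5570 fish * 1.633 kg = 9095.81 kg
Density = total biomass / volume = 9095.81 / 445 = 20.44 kg/m^3

20.44 kg/m^3


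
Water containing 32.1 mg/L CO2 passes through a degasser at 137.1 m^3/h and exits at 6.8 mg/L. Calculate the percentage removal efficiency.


CO2_out / CO2_in = 6.8 / 32.1 = 0.21183801
Fraction remaining = 0.21183801
efficiency = (1 - 0.21183801) * 100 = 78.8162 %

78.8162 %


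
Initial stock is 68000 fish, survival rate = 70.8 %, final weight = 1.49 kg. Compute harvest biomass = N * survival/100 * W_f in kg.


Survivors = 68000 * 70.8/100 = 48144 fish
Harvest biomass = survivors * W_f = 48144 * 1.49 = 71734.56 kg

71734.56 kg


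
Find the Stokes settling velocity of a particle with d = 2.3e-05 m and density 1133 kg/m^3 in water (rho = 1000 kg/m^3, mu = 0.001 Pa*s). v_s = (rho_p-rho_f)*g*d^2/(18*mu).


Density difference: rho_p - rho_f = 1133 - 1000 = 133 kg/m^3
d^2 = (2.3e-05)^2 = 5.29e-10 m^2
Numerator = (rho_p - rho_f) * g * d^2 = 133 * 9.81 * 5.29e-10 = 6.9020217e-07
Denominator = 18 * mu = 18 * 0.001 = 0.018
v_s = 6.9020217e-07 / 0.018 = 3.83446e-05 m/s
Check: Re = rho_f * v_s * d / mu = 1000 * 3.83446e-05 * 2.3e-05 / 0.001 = 8.82e-04 < 1, so Stokes' law applies.

3.83446e-05 m/s


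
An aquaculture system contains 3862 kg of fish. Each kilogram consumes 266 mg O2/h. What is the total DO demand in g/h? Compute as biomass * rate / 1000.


Total O2 consumption (mg/h) = 3862 kg * 266 mg/(kg*h) = 1027292 mg/h
Convert to g/h: 1027292 / 1000 = 1027.292 g/h

1027.292 g/h


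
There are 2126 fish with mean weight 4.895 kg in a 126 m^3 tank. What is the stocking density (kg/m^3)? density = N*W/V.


Total biomass = 2126 fish * 4.895 kg = 10406.77 kg
Density = total biomass / volume = 10406.77 / 126 = 82.5934 kg/m^3

82.5934 kg/m^3


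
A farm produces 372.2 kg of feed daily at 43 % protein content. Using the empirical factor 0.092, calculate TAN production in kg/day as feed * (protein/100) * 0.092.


Protein in feed = 372.2 * 43/100 = 160.046 kg/day
TAN = protein * 0.092 = 160.046 * 0.092 = 14.724232 kg/day

14.724232 kg/day


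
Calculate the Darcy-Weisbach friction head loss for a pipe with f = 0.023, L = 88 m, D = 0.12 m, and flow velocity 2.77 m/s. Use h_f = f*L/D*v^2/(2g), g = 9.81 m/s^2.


v^2 = 2.77^2 = 7.6729 m^2/s^2
L/D = 88/0.12 = 733.33333
h_f = f*(L/D)*v^2/(2g) = 0.023 * 733.33333 * 7.6729 / 19.62 = 6.59614 m

6.59614 m


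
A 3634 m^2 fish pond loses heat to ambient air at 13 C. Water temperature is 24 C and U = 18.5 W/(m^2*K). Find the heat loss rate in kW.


Temperature difference dT = 24 - 13 = 11 K
Heat loss (W) = U * A * dT = 18.5 * 3634 * 11 = 739519 W
Convert to kW: 739519 / 1000 = 739.519 kW

739.519 kW


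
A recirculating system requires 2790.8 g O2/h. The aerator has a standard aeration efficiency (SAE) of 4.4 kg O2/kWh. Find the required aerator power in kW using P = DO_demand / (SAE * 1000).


SAE in g O2/kWh = 4.4 * 1000 = 4400 g/kWh
P = DO_demand / SAE_g = 2790.8 / 4400 = 0.634273 kW

0.634273 kW


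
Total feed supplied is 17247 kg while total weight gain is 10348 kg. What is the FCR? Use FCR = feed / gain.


FCR = feed consumed / weight gained
FCR = 17247 kg / 10348 kg = 1.6667

1.6667


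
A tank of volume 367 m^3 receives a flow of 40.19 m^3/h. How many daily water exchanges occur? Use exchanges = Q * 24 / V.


Daily flow volume = 40.19 m^3/h * 24 h = 964.56 m^3/day
Exchanges = daily flow / tank volume = 964.56 / 367 = 2.62823 exchanges/day

2.62823 exchanges/day


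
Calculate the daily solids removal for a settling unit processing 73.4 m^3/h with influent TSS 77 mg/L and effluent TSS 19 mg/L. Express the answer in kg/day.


Concentration drop: TSS_in - TSS_out = 77 - 19 = 58 mg/L
Hourly solids removed = Q * dTSS = 73.4 m^3/h * 58 mg/L = 4257.2 g/h  (m^3/h * mg/L = g/h)
Daily solids removed = 4257.2 * 24 = 102172.8 g/day
Convert g to kg: 102172.8 / 1000 = 102.1728 kg/day

102.1728 kg/day


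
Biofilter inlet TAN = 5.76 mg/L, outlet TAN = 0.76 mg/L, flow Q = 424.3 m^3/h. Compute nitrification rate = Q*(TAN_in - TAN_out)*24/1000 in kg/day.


Concentration drop: TAN_in - TAN_out = 5.76 - 0.76 = 5 mg/L
Hourly TAN removed = Q * dTAN = 424.3 m^3/h * 5 mg/L = 2121.5 g/h  (m^3/h * mg/L = g/h)
Daily TAN removed = 2121.5 * 24 = 50916 g/day
Convert to kg/day: 50916 / 1000 = 50.916 kg/day

50.916 kg/day


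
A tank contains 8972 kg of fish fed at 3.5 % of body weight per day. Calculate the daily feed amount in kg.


Feeding rate fraction = 3.5% / 100 = 0.035
Daily feed = 8972 kg * 0.035 = 314.02 kg/day

314.02 kg/day


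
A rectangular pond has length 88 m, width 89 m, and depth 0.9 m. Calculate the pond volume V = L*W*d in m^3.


Base area = L * W = 88 * 89 = 7832 m^2
Volume = area * depth = 7832 * 0.9 = 7048.8 m^3

7048.8 m^3


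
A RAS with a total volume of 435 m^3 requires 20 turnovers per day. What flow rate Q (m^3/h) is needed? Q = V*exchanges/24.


Daily recirculation volume = 435 m^3 * 20 = 8700 m^3/day
Flow rate Q = daily volume / 24 h = 8700 / 24 = 362.5 m^3/h

362.5 m^3/h


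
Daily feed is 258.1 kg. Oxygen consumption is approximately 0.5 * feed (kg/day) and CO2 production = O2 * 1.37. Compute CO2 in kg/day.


O2 = 258.1 * 0.5 = 129.05
CO2 = 129.05 * 1.37 = 176.7985

176.7985 kg/day


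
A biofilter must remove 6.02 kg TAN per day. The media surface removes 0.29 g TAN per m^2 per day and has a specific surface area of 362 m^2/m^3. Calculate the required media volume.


A = 6.02*1000 / 0.29 = 20758.621 m^2
V = 20758.621 / 362 = 57.3443

57.3443 m^3


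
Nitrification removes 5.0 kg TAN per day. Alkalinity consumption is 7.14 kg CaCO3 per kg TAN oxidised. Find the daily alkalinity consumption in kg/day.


Alkalinity factor: 7.14 kg CaCO3 consumed per kg TAN nitrified
alk = 5.0 kg TAN * 7.14 = 35.7 kg CaCO3/day

35.7 kg CaCO3/day


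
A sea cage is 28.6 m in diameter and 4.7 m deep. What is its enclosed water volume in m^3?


r = d/2 = 28.6/2 = 14.3 m
Base area = pi*r^2 = pi*14.3^2 = 642.42428 m^2
Volume = 642.42428 * 4.7 = 3019.39 m^3

3019.39 m^3


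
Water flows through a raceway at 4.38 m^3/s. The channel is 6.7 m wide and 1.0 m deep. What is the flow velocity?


Cross-sectional area = W * d = 6.7 * 1.0 = 6.7 m^2
Velocity = Q / A = 4.38 / 6.7 = 0.653731 m/s

0.653731 m/s


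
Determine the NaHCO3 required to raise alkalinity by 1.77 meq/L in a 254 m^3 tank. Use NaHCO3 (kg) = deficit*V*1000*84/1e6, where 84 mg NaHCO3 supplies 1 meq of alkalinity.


Tank volume in L = 254 m^3 * 1000 = 254000 L
Total meq required = 1.77 meq/L * 254000 L = 449580 meq
NaHCO3 mass = 449580 meq * 84 mg/meq / 1e6 = 37.7647 kg

37.7647 kg


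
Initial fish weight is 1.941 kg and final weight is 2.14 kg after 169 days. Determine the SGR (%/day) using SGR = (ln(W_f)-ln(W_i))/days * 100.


ln(W_f) = ln(2.14) = 0.76080583
ln(W_i) = ln(1.941) = 0.6632033
ln(W_f) - ln(W_i) = 0.76080583 - 0.6632033 = 0.09760253
SGR = 0.09760253 / 169 * 100 = 0.057753 %/day

0.057753 %/day


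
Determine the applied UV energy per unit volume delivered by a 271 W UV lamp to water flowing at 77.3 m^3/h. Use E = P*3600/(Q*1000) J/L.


Energy delivered per hour = 271 W * 3600 s = 975600 J/h
Volume treated per hour = 77.3 m^3/h * 1000 = 77300 L/h
dose = 975600 / 77300 = 12.621 J/L

12.621 J/L


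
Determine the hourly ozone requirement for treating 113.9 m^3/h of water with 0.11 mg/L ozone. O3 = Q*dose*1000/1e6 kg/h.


O3 demand (mg/h) = Q * dose * 1000 = 113.9 * 0.11 * 1000 = 12529 mg/h
Convert mg to kg: 12529 / 1e6 = 0.012529 kg/h

0.012529 kg/h


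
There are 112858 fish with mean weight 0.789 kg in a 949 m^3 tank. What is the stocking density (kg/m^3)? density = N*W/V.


Total biomass = 112858 fish * 0.789 kg = 89044.962 kg
Density = total biomass / volume = 89044.962 / 949 = 93.8303 kg/m^3

93.8303 kg/m^3


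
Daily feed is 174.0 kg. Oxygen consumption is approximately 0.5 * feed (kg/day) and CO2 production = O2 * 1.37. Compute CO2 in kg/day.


O2 = 174.0 * 0.5 = 87
CO2 = 87 * 1.37 = 119.19

119.19 kg/day


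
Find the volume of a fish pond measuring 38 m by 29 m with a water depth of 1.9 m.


Base area = L * W = 38 * 29 = 1102 m^2
Volume = area * depth = 1102 * 1.9 = 2093.8 m^3

2093.8 m^3


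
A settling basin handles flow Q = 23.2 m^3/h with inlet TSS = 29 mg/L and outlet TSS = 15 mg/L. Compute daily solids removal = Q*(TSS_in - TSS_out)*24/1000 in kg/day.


Concentration drop: TSS_in - TSS_out = 29 - 15 = 14 mg/L
Hourly solids removed = Q * dTSS = 23.2 m^3/h * 14 mg/L = 324.8 g/h  (m^3/h * mg/L = g/h)
Daily solids removed = 324.8 * 24 = 7795.2 g/day
Convert g to kg: 7795.2 / 1000 = 7.7952 kg/day

7.7952 kg/day


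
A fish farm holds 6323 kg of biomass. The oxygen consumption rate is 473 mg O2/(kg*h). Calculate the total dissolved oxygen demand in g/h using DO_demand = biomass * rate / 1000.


Total O2 consumption (mg/h) = 6323 kg * 473 mg/(kg*h) = 2990779 mg/h
Convert to g/h: 2990779 / 1000 = 2990.779 g/h

2990.779 g/h


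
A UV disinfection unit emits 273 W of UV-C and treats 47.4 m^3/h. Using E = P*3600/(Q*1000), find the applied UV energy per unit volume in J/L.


Energy delivered per hour = 273 W * 3600 s = 982800 J/h
Volume treated per hour = 47.4 m^3/h * 1000 = 47400 L/h
dose = 982800 / 47400 = 20.7342 J/L

20.7342 J/L


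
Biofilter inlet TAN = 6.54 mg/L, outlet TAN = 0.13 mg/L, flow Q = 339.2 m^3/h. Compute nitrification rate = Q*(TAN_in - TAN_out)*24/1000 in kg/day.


Concentration drop: TAN_in - TAN_out = 6.54 - 0.13 = 6.41 mg/L
Hourly TAN removed = Q * dTAN = 339.2 m^3/h * 6.41 mg/L = 2174.272 g/h  (m^3/h * mg/L = g/h)
Daily TAN removed = 2174.272 * 24 = 52182.528 g/day
Convert to kg/day: 52182.528 / 1000 = 52.182528 kg/day

52.182528 kg/day


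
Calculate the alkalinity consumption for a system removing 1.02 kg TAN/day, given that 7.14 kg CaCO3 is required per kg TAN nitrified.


Alkalinity factor: 7.14 kg CaCO3 consumed per kg TAN nitrified
alk = 1.02 kg TAN * 7.14 = 7.2828 kg CaCO3/day

7.2828 kg CaCO3/day


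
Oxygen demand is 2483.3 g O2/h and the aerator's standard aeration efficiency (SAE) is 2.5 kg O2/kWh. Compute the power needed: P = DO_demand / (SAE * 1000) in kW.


SAE in g O2/kWh = 2.5 * 1000 = 2500 g/kWh
P = DO_demand / SAE_g = 2483.3 / 2500 = 0.99332 kW

0.99332 kW


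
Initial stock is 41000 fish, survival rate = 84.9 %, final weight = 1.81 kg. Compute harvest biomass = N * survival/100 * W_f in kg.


Survivors = 41000 * 84.9/100 = 34809 fish
Harvest biomass = survivors * W_f = 34809 * 1.81 = 63004.29 kg

63004.29 kg


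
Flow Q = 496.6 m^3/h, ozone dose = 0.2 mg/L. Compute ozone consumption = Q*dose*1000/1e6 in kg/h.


O3 demand (mg/h) = Q * dose * 1000 = 496.6 * 0.2 * 1000 = 99320 mg/h
Convert mg to kg: 99320 / 1e6 = 0.09932 kg/h

0.09932 kg/h


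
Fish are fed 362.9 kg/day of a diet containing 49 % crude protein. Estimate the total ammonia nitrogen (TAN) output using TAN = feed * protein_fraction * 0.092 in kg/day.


Protein in feed = 362.9 * 49/100 = 177.821 kg/day
TAN = protein * 0.092 = 177.821 * 0.092 = 16.359532 kg/day

16.359532 kg/day


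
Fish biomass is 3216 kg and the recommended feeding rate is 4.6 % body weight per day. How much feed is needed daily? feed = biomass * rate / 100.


Feeding rate fraction = 4.6% / 100 = 0.046
Daily feed = 3216 kg * 0.046 = 147.936 kg/day

147.936 kg/day


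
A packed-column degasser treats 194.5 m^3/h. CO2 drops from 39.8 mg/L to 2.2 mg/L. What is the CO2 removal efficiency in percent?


CO2_out / CO2_in = 2.2 / 39.8 = 0.055276382
Fraction remaining = 0.055276382
efficiency = (1 - 0.055276382) * 100 = 94.4724 %

94.4724 %


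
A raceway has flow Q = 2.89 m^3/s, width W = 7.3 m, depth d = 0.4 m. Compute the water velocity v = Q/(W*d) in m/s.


Cross-sectional area = W * d = 7.3 * 0.4 = 2.92 m^2
Velocity = Q / A = 2.89 / 2.92 = 0.989726 m/s

0.989726 m/s


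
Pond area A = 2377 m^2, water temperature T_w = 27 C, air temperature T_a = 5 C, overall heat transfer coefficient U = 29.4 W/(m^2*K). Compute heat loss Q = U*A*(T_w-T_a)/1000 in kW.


Temperature difference dT = 27 - 5 = 22 K
Heat loss (W) = U * A * dT = 29.4 * 2377 * 22 = 1537443.6 W
Convert to kW: 1537443.6 / 1000 = 1537.4436 kW

1537.4436 kW


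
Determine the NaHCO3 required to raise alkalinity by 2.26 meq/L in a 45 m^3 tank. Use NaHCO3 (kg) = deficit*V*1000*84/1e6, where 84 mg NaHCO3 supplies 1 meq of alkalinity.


Tank volume in L = 45 m^3 * 1000 = 45000 L
Total meq required = 2.26 meq/L * 45000 L = 101700 meq
NaHCO3 mass = 101700 meq * 84 mg/meq / 1e6 = 8.5428 kg

8.5428 kg


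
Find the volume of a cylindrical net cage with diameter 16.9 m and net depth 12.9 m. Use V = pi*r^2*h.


r = d/2 = 16.9/2 = 8.45 m
Base area = pi*r^2 = pi*8.45^2 = 224.31757 m^2
Volume = 224.31757 * 12.9 = 2893.7 m^3

2893.7 m^3


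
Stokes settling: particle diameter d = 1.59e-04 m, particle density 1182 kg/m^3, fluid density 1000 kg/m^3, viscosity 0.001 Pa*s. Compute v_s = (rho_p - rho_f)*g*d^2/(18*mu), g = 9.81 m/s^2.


Density difference: rho_p - rho_f = 1182 - 1000 = 182 kg/m^3
d^2 = (1.59e-04)^2 = 2.5281e-08 m^2
Numerator = (rho_p - rho_f) * g * d^2 = 182 * 9.81 * 2.5281e-08 = 4.5137203e-05
Denominator = 18 * mu = 18 * 0.001 = 0.018
v_s = 4.5137203e-05 / 0.018 = 0.00250762 m/s
Check: Re = rho_f * v_s * d / mu = 1000 * 0.00250762 * 1.59e-04 / 0.001 = 0.399 < 1, so Stokes' law applies.

0.00250762 m/s


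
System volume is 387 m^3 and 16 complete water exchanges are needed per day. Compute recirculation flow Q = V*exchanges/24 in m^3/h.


Daily recirculation volume = 387 m^3 * 16 = 6192 m^3/day
Flow rate Q = daily volume / 24 h = 6192 / 24 = 258 m^3/h

258 m^3/h


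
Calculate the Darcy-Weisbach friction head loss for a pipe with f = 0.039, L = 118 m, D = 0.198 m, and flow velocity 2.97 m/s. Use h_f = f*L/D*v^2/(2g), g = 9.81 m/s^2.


v^2 = 2.97^2 = 8.8209 m^2/s^2
L/D = 118/0.198 = 595.9596
h_f = f*(L/D)*v^2/(2g) = 0.039 * 595.9596 * 8.8209 / 19.62 = 10.4495 m

10.4495 m


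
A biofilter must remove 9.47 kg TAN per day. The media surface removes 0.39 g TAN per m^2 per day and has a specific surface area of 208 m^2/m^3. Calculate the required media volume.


A = 9.47*1000 / 0.39 = 24282.051 m^2
V = 24282.051 / 208 = 116.741

116.741 m^3


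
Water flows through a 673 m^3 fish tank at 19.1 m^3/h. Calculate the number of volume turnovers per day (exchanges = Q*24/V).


Daily flow volume = 19.1 m^3/h * 24 h = 458.4 m^3/day
Exchanges = daily flow / tank volume = 458.4 / 673 = 0.681129 exchanges/day

0.681129 exchanges/day


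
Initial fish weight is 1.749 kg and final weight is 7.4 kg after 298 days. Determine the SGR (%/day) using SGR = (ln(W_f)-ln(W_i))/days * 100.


ln(W_f) = ln(7.4) = 2.00148
ln(W_i) = ln(1.749) = 0.5590442
ln(W_f) - ln(W_i) = 2.00148 - 0.5590442 = 1.4424358
SGR = 1.4424358 / 298 * 100 = 0.484039 %/day

0.484039 %/day


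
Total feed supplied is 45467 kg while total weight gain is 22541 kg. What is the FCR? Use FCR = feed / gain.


FCR = feed consumed / weight gained
FCR = 45467 kg / 22541 kg = 2.01708

2.01708


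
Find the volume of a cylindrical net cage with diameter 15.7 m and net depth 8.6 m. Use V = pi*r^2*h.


r = d/2 = 15.7/2 = 7.85 m
Base area = pi*r^2 = pi*7.85^2 = 193.59279 m^2
Volume = 193.59279 * 8.6 = 1664.9 m^3

1664.9 m^3


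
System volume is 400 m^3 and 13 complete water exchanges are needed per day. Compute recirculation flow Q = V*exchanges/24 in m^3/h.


Daily recirculation volume = 400 m^3 * 13 = 5200 m^3/day
Flow rate Q = daily volume / 24 h = 5200 / 24 = 216.667 m^3/h

216.667 m^3/h


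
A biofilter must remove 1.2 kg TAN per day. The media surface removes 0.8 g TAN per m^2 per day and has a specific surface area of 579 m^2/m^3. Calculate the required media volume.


A = 1.2*1000 / 0.8 = 1500 m^2
V = 1500 / 579 = 2.59067

2.59067 m^3


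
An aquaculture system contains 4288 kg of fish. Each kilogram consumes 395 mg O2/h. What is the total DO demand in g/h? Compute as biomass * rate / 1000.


Total O2 consumption (mg/h) = 4288 kg * 395 mg/(kg*h) = 1693760 mg/h
Convert to g/h: 1693760 / 1000 = 1693.76 g/h

1693.76 g/h


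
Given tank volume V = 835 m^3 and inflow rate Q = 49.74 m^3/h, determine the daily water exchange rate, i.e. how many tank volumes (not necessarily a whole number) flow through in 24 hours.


Daily flow volume = 49.74 m^3/h * 24 h = 1193.76 m^3/day
Exchanges = daily flow / tank volume = 1193.76 / 835 = 1.42965 exchanges/day

1.42965 exchanges/day


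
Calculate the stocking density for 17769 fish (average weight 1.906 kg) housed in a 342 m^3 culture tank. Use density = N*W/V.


Total biomass = 17769 fish * 1.906 kg = 33867.714 kg
Density = total biomass / volume = 33867.714 / 342 = 99.0284 kg/m^3

99.0284 kg/m^3


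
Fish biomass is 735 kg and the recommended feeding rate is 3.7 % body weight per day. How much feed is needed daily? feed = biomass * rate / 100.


Feeding rate fraction = 3.7% / 100 = 0.037
Daily feed = 735 kg * 0.037 = 27.195 kg/day

27.195 kg/day


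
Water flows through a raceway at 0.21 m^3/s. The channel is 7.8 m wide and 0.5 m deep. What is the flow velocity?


Cross-sectional area = W * d = 7.8 * 0.5 = 3.9 m^2
Velocity = Q / A = 0.21 / 3.9 = 0.0538462 m/s

0.0538462 m/s


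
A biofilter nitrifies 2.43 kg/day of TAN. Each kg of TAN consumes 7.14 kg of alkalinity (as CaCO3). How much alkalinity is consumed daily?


Alkalinity factor: 7.14 kg CaCO3 consumed per kg TAN nitrified
alk = 2.43 kg TAN * 7.14 = 17.3502 kg CaCO3/day

17.3502 kg CaCO3/day


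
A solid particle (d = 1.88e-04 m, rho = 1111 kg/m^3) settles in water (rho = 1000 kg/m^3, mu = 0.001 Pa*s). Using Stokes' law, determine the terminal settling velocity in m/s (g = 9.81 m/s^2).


Density difference: rho_p - rho_f = 1111 - 1000 = 111 kg/m^3
d^2 = (1.88e-04)^2 = 3.5344e-08 m^2
Numerator = (rho_p - rho_f) * g * d^2 = 111 * 9.81 * 3.5344e-08 = 3.8486435e-05
Denominator = 18 * mu = 18 * 0.001 = 0.018
v_s = 3.8486435e-05 / 0.018 = 0.00213814 m/s
Check: Re = rho_f * v_s * d / mu = 1000 * 0.00213814 * 1.88e-04 / 0.001 = 0.402 < 1, so Stokes' law applies.

0.00213814 m/s


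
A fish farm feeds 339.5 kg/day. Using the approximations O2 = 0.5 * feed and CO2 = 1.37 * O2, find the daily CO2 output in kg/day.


O2 = 339.5 * 0.5 = 169.75
CO2 = 169.75 * 1.37 = 232.5575

232.5575 kg/day


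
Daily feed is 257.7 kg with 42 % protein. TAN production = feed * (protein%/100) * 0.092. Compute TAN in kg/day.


Protein in feed = 257.7 * 42/100 = 108.234 kg/day
TAN = protein * 0.092 = 108.234 * 0.092 = 9.957528 kg/day

9.957528 kg/day


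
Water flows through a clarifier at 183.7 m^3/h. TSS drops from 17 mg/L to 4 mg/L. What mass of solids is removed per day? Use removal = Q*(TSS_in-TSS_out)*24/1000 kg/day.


Concentration drop: TSS_in - TSS_out = 17 - 4 = 13 mg/L
Hourly solids removed = Q * dTSS = 183.7 m^3/h * 13 mg/L = 2388.1 g/h  (m^3/h * mg/L = g/h)
Daily solids removed = 2388.1 * 24 = 57314.4 g/day
Convert g to kg: 57314.4 / 1000 = 57.3144 kg/day

57.3144 kg/day


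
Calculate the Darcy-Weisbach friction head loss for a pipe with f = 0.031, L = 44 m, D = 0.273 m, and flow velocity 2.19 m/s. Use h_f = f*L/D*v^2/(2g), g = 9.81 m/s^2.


v^2 = 2.19^2 = 4.7961 m^2/s^2
L/D = 44/0.273 = 161.17216
h_f = f*(L/D)*v^2/(2g) = 0.031 * 161.17216 * 4.7961 / 19.62 = 1.22135 m

1.22135 m


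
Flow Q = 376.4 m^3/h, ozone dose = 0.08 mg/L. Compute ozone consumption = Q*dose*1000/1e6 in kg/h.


O3 demand (mg/h) = Q * dose * 1000 = 376.4 * 0.08 * 1000 = 30112 mg/h
Convert mg to kg: 30112 / 1e6 = 0.030112 kg/h

0.030112 kg/h


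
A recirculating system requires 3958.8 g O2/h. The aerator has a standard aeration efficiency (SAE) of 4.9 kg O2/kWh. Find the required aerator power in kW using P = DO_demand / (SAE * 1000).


SAE in g O2/kWh = 4.9 * 1000 = 4900 g/kWh
P = DO_demand / SAE_g = 3958.8 / 4900 = 0.807918 kW

0.807918 kW


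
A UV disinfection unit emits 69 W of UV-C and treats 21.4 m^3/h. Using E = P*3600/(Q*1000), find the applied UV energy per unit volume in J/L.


Energy delivered per hour = 69 W * 3600 s = 248400 J/h
Volume treated per hour = 21.4 m^3/h * 1000 = 21400 L/h
dose = 248400 / 21400 = 11.6075 J/L

11.6075 J/L


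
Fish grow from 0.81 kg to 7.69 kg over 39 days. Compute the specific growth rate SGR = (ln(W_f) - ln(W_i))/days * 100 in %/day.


ln(W_f) = ln(7.69) = 2.0399208
ln(W_i) = ln(0.81) = -0.21072103
ln(W_f) - ln(W_i) = 2.0399208 - -0.21072103 = 2.2506418
SGR = 2.2506418 / 39 * 100 = 5.77088 %/day

5.77088 %/day


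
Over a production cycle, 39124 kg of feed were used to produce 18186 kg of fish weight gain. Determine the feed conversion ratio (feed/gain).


FCR = feed consumed / weight gained
FCR = 39124 kg / 18186 kg = 2.15133

2.15133


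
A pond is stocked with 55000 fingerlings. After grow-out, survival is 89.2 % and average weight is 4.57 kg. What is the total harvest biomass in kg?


Survivors = 55000 * 89.2/100 = 49060 fish
Harvest biomass = survivors * W_f = 49060 * 4.57 = 224204.2 kg

224204.2 kg


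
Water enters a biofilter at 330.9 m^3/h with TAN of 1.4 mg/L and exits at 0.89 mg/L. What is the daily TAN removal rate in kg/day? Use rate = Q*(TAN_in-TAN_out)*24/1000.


Concentration drop: TAN_in - TAN_out = 1.4 - 0.89 = 0.51 mg/L
Hourly TAN removed = Q * dTAN = 330.9 m^3/h * 0.51 mg/L = 168.759 g/h  (m^3/h * mg/L = g/h)
Daily TAN removed = 168.759 * 24 = 4050.216 g/day
Convert to kg/day: 4050.216 / 1000 = 4.050216 kg/day

4.050216 kg/day


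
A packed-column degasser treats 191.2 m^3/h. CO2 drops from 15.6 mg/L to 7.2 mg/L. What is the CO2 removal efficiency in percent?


CO2_out / CO2_in = 7.2 / 15.6 = 0.46153846
Fraction remaining = 0.46153846
efficiency = (1 - 0.46153846) * 100 = 53.8462 %

53.8462 %


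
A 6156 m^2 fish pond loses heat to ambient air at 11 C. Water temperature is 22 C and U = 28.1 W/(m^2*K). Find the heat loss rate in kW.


Temperature difference dT = 22 - 11 = 11 K
Heat loss (W) = U * A * dT = 28.1 * 6156 * 11 = 1902819.6 W
Convert to kW: 1902819.6 / 1000 = 1902.8196 kW

1902.8196 kW


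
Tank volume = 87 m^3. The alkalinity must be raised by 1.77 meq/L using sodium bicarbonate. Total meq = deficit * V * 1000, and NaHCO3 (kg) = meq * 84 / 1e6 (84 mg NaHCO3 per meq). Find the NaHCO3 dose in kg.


Tank volume in L = 87 m^3 * 1000 = 87000 L
Total meq required = 1.77 meq/L * 87000 L = 153990 meq
NaHCO3 mass = 153990 meq * 84 mg/meq / 1e6 = 12.9352 kg

12.9352 kg


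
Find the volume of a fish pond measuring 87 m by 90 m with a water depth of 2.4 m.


Base area = L * W = 87 * 90 = 7830 m^2
Volume = area * depth = 7830 * 2.4 = 18792 m^3

18792 m^3


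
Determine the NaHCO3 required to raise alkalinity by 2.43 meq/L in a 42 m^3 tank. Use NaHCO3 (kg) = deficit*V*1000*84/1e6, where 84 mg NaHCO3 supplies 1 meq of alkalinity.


Tank volume in L = 42 m^3 * 1000 = 42000 L
Total meq required = 2.43 meq/L * 42000 L = 102060 meq
NaHCO3 mass = 102060 meq * 84 mg/meq / 1e6 = 8.57304 kg

8.57304 kg


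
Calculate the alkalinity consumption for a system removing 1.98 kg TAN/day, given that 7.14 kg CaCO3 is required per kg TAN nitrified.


Alkalinity factor: 7.14 kg CaCO3 consumed per kg TAN nitrified
alk = 1.98 kg TAN * 7.14 = 14.1372 kg CaCO3/day

14.1372 kg CaCO3/day


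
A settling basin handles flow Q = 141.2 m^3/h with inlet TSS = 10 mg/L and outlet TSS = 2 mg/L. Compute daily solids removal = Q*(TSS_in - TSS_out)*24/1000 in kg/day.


Concentration drop: TSS_in - TSS_out = 10 - 2 = 8 mg/L
Hourly solids removed = Q * dTSS = 141.2 m^3/h * 8 mg/L = 1129.6 g/h  (m^3/h * mg/L = g/h)
Daily solids removed = 1129.6 * 24 = 27110.4 g/day
Convert g to kg: 27110.4 / 1000 = 27.1104 kg/day

27.1104 kg/day


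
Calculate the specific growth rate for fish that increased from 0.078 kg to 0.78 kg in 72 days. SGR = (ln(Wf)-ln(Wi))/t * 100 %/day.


ln(W_f) = ln(0.78) = -0.24846136
ln(W_i) = ln(0.078) = -2.5510465
ln(W_f) - ln(W_i) = -0.24846136 - -2.5510465 = 2.3025851
SGR = 2.3025851 / 72 * 100 = 3.19803 %/day

3.19803 %/day


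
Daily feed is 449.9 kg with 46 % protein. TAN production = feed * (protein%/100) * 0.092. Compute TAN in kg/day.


Protein in feed = 449.9 * 46/100 = 206.954 kg/day
TAN = protein * 0.092 = 206.954 * 0.092 = 19.039768 kg/day

19.039768 kg/day


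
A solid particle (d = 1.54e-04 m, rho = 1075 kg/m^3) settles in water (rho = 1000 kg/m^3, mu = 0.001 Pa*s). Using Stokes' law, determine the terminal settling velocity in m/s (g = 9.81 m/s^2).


Density difference: rho_p - rho_f = 1075 - 1000 = 75 kg/m^3
d^2 = (1.54e-04)^2 = 2.3716e-08 m^2
Numerator = (rho_p - rho_f) * g * d^2 = 75 * 9.81 * 2.3716e-08 = 1.7449047e-05
Denominator = 18 * mu = 18 * 0.001 = 0.018
v_s = 1.7449047e-05 / 0.018 = 9.69391e-04 m/s
Check: Re = rho_f * v_s * d / mu = 1000 * 9.69391e-04 * 1.54e-04 / 0.001 = 0.149 < 1, so Stokes' law applies.

9.69391e-04 m/s


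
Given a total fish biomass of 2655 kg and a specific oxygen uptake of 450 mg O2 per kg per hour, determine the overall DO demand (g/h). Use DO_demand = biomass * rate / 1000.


Total O2 consumption (mg/h) = 2655 kg * 450 mg/(kg*h) = 1194750 mg/h
Convert to g/h: 1194750 / 1000 = 1194.75 g/h

1194.75 g/h


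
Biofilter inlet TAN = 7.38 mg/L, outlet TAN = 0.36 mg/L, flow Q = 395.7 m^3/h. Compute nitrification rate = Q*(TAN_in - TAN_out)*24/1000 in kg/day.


Concentration drop: TAN_in - TAN_out = 7.38 - 0.36 = 7.02 mg/L
Hourly TAN removed = Q * dTAN = 395.7 m^3/h * 7.02 mg/L = 2777.814 g/h  (m^3/h * mg/L = g/h)
Daily TAN removed = 2777.814 * 24 = 66667.536 g/day
Convert to kg/day: 66667.536 / 1000 = 66.667536 kg/day

66.667536 kg/day


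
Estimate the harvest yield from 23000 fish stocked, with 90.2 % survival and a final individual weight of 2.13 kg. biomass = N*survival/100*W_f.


Survivors = 23000 * 90.2/100 = 20746 fish
Harvest biomass = survivors * W_f = 20746 * 2.13 = 44188.98 kg

44188.98 kg


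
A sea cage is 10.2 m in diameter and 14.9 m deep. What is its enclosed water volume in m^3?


r = d/2 = 10.2/2 = 5.1 m
Base area = pi*r^2 = pi*5.1^2 = 81.712825 m^2
Volume = 81.712825 * 14.9 = 1217.52 m^3

1217.52 m^3


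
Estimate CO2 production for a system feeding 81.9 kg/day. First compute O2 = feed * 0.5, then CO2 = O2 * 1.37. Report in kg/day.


O2 = 81.9 * 0.5 = 40.95
CO2 = 40.95 * 1.37 = 56.1015

56.1015 kg/day


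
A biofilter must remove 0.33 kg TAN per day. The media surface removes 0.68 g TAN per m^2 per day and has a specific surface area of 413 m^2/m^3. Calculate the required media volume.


A = 0.33*1000 / 0.68 = 485.29412 m^2
V = 485.29412 / 413 = 1.17505

1.17505 m^3


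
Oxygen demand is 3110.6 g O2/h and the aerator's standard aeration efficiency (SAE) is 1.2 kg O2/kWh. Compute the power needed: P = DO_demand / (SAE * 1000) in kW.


SAE in g O2/kWh = 1.2 * 1000 = 1200 g/kWh
P = DO_demand / SAE_g = 3110.6 / 1200 = 2.59217 kW

2.59217 kW


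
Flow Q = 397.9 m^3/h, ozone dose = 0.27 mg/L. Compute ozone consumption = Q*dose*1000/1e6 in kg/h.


O3 demand (mg/h) = Q * dose * 1000 = 397.9 * 0.27 * 1000 = 107433 mg/h
Convert mg to kg: 107433 / 1e6 = 0.107433 kg/h

0.107433 kg/h
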